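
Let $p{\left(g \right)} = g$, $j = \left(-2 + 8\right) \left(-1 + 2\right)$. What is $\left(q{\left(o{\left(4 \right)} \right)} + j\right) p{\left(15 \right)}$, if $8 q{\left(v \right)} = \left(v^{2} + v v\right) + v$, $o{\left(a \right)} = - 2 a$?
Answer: $315$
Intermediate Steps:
$q{\left(v \right)} = \frac{v^{2}}{4} + \frac{v}{8}$ ($q{\left(v \right)} = \frac{\left(v^{2} + v v\right) + v}{8} = \frac{\left(v^{2} + v^{2}\right) + v}{8} = \frac{2 v^{2} + v}{8} = \frac{v + 2 v^{2}}{8} = \frac{v^{2}}{4} + \frac{v}{8}$)
$j = 6$ ($j = 6 \cdot 1 = 6$)
$\left(q{\left(o{\left(4 \right)} \right)} + j\right) p{\left(15 \right)} = \left(\frac{\left(-2\right) 4 \left(1 + 2 \left(\left(-2\right) 4\right)\right)}{8} + 6\right) 15 = \left(\frac{1}{8} \left(-8\right) \left(1 + 2 \left(-8\right)\right) + 6\right) 15 = \left(\frac{1}{8} \left(-8\right) \left(1 - 16\right) + 6\right) 15 = \left(\frac{1}{8} \left(-8\right) \left(-15\right) + 6\right) 15 = \left(15 + 6\right) 15 = 21 \cdot 15 = 315$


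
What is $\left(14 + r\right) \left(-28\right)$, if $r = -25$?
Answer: $308$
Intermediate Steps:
$\left(14 + r\right) \left(-28\right) = \left(14 - 25\right) \left(-28\right) = \left(-11\right) \left(-28\right) = 308$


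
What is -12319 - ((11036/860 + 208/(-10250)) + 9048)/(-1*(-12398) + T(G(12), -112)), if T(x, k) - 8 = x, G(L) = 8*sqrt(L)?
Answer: -208927168650085359/16958745242750 + 7987106012*sqrt(3)/8479372621375 ≈ -12320.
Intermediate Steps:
T(x, k) = 8 + x
-12319 - ((11036/860 + 208/(-10250)) + 9048)/(-1*(-12398) + T(G(12), -112)) = -12319 - ((11036/860 + 208/(-10250)) + 9048)/(-1*(-12398) + (8 + 8*sqrt(12))) = -12319 - ((11036*(1/860) + 208*(-1/10250)) + 9048)/(12398 + (8 + 8*(2*sqrt(3)))) = -12319 - ((2759/215 - 104/5125) + 9048)/(12398 + (8 + 16*sqrt(3))) = -12319 - (2823503/220375 + 9048)/(12406 + 16*sqrt(3)) = -12319 - 1996776503/(220375*(12406 + 16*sqrt(3)))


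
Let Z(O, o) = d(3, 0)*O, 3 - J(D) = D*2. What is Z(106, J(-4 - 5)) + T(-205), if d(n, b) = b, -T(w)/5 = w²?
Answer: -210125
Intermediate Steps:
J(D) = 3 - 2*D (J(D) = 3 - D*2 = 3 - 2*D)
T(w) = -5*w²
Z(O, o) = 0 (Z(O, o) = 0*O = 0)
Z(106, J(-4 - 5)) + T(-205) = 0 - 5*(-205)² = 0 - 5*42025 = 0 - 210125 = -210125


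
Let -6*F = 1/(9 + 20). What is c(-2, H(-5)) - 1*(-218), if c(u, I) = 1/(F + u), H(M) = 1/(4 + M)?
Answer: 75908/349 ≈ 217.50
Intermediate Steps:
F = -1/174 (F = -1/(6*(9 + 20)) = -⅙/29 = -⅙*1/29 = -1/174 ≈ -0.0057471)
c(u, I) = 1/(-1/174 + u)
c(-2, H(-5)) - 1*(-218) = 174/(-1 + 174*(-2)) - 1*(-218) = 174/(-1 - 348) + 218 = 174/(-349) + 218 = 174*(-1/349) + 218 = -174/349 + 218 = 75908/349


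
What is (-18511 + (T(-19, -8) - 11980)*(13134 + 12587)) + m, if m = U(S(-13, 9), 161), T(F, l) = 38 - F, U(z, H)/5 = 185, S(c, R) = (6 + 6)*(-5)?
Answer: -306689069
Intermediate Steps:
S(c, R) = -60 (S(c, R) = 12*(-5) = -60)
U(z, H) = 925 (U(z, H) = 5*185 = 925)
m = 925
(-18511 + (T(-19, -8) - 11980)*(13134 + 12587)) + m = (-18511 + ((38 - 1*(-19)) - 11980)*(13134 + 12587)) + 925 = (-18511 + ((38 + 19) - 11980)*25721) + 925 = (-18511 + (57 - 11980)*25721) + 925 = (-18511 - 11923*25721) + 925 = (-18511 - 306671483) + 925 = -306689994 + 925 = -306689069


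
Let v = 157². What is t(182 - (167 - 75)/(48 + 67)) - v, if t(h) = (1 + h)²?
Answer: 213696/25 ≈ 8547.8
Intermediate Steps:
v = 24649
t(182 - (167 - 75)/(48 + 67)) - v = (1 + (182 - (167 - 75)/(48 + 67)))² - 1*24649 = (1 + (182 - 92/115))² - 24649 = (1 + (182 - 1*⅘))² - 24649 = (1 + (182 - ⅘))² - 24649 = (1 + 906/5)² - 24649 = (911/5)² - 24649 = 829921/25 - 24649 = 213696/25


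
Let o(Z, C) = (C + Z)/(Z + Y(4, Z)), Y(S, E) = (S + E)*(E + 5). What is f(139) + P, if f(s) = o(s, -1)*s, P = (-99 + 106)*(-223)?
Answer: -32341909/20731 ≈ -1560.1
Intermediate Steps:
Y(S, E) = (5 + E)*(E + S) (Y(S, E) = (E + S)*(5 + E) = (5 + E)*(E + S))
o(Z, C) = (C + Z)/(20 + Z² + 10*Z) (o(Z, C) = (C + Z)/(Z + (Z² + 5*Z + 5*4 + Z*4)) = (C + Z)/(Z + (Z² + 5*Z + 20 + 4*Z)) = (C + Z)/(Z + (20 + Z² + 9*Z)) = (C + Z)/(20 + Z² + 10*Z))
P = -1561 (P = 7*(-223) = -1561)
f(s) = s*(-1 + s)/(20 + s² + 10*s) (f(s) = ((-1 + s)/(20 + s² + 10*s))*s = s*(-1 + s)/(20 + s² + 10*s))
f(139) + P = 139*(-1 + 139)/(20 + 139² + 10*139) - 1561 = 139*138/(20 + 19321 + 1390) - 1561 = 139*138/20731 - 1561 = 139*(1/20731)*138 - 1561 = 19182/20731 - 1561 = -32341909/20731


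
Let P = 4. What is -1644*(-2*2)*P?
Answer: 26304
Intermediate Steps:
-1644*(-2*2)*P = -1644*(-2*2)*4 = -(-6576)*4 = -1644*(-16) = 26304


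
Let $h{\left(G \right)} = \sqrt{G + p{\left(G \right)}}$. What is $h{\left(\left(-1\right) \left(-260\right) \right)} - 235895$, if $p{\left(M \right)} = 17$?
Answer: $-235895 + \sqrt{277} \approx -2.3588 \cdot 10^{5}$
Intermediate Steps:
$h{\left(G \right)} = \sqrt{17 + G}$ ($h{\left(G \right)} = \sqrt{G + 17} = \sqrt{17 + G}$)
$h{\left(\left(-1\right) \left(-260\right) \right)} - 235895 = \sqrt{17 - -260} - 235895 = \sqrt{17 + 260} - 235895 = \sqrt{277} - 235895 = -235895 + \sqrt{277}$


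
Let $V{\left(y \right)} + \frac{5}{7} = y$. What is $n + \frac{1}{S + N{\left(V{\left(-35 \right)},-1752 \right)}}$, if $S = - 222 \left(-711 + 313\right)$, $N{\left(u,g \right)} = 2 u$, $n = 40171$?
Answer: $\frac{24825356639}{617992} \approx 40171.0$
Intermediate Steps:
$V{\left(y \right)} = - \frac{5}{7} + y$
$S = 88356$ ($S = \left(-222\right) \left(-398\right) = 88356$)
$n + \frac{1}{S + N{\left(V{\left(-35 \right)},-1752 \right)}} = 40171 + \frac{1}{88356 + 2 \left(- \frac{5}{7} - 35\right)} = 40171 + \frac{1}{88356 + 2 \left(- \frac{250}{7}\right)} = 40171 + \frac{1}{88356 - \frac{500}{7}} = 40171 + \frac{1}{\frac{617992}{7}} = 40171 + \frac{7}{617992} = \frac{24825356639}{617992}$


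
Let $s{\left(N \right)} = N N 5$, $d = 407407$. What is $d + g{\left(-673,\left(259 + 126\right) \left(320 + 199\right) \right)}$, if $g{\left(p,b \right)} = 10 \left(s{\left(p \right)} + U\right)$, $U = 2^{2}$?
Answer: $23053897$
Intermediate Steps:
$s{\left(N \right)} = 5 N^{2}$ ($s{\left(N \right)} = N^{2} \cdot 5 = 5 N^{2}$)
$U = 4$
$g{\left(p,b \right)} = 40 + 50 p^{2}$ ($g{\left(p,b \right)} = 10 \left(5 p^{2} + 4\right) = 10 \left(4 + 5 p^{2}\right) = 40 + 50 p^{2}$)
$d + g{\left(-673,\left(259 + 126\right) \left(320 + 199\right) \right)} = 407407 + \left(40 + 50 \left(-673\right)^{2}\right) = 407407 + \left(40 + 50 \cdot 452929\right) = 407407 + \left(40 + 22646450\right) = 407407 + 22646490 = 23053897$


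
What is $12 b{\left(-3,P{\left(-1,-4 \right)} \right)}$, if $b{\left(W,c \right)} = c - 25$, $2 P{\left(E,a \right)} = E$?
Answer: $-306$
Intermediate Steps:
$P{\left(E,a \right)} = \frac{E}{2}$
$b{\left(W,c \right)} = -25 + c$
$12 b{\left(-3,P{\left(-1,-4 \right)} \right)} = 12 \left(-25 + \frac{1}{2} \left(-1\right)\right) = 12 \left(-25 - \frac{1}{2}\right) = 12 \left(- \frac{51}{2}\right) = -306$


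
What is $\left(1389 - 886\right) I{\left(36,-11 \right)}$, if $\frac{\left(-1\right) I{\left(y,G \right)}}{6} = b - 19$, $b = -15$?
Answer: $102612$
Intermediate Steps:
$I{\left(y,G \right)} = 204$ ($I{\left(y,G \right)} = - 6 \left(-15 - 19\right) = \left(-6\right) \left(-34\right) = 204$)
$\left(1389 - 886\right) I{\left(36,-11 \right)} = \left(1389 - 886\right) 204 = 503 \cdot 204 = 102612$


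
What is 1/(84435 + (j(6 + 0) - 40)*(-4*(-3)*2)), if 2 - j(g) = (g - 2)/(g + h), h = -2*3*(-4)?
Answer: 5/417599 ≈ 1.1973e-5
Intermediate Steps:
h = 24 (h = -6*(-4) = 24)
j(g) = 2 - (-2 + g)/(24 + g) (j(g) = 2 - (g - 2)/(g + 24) = 2 - (-2 + g)/(24 + g))
1/(84435 + (j(6 + 0) - 40)*(-4*(-3)*2)) = 1/(84435 + ((50 + (6 + 0))/(24 + (6 + 0)) - 40)*(-4*(-3)*2)) = 1/(84435 + ((50 + 6)/(24 + 6) - 40)*(12*2)) = 1/(84435 + (56/30 - 40)*24) = 1/(84435 + ((1/30)*56 - 40)*24) = 1/(84435 + (28/15 - 40)*24) = 1/(84435 - 572/15*24) = 1/(84435 - 4576/5) = 1/(417599/5) = 5/417599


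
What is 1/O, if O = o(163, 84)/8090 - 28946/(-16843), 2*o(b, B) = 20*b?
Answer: 13625987/26162723 ≈ 0.52082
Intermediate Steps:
o(b, B) = 10*b (o(b, B) = (20*b)/2 = 10*b)
O = 26162723/13625987 (O = (10*163)/8090 - 28946/(-16843) = 1630*(1/8090) - 28946*(-1/16843) = 163/809 + 28946/16843 = 26162723/13625987 ≈ 1.9201)
1/O = 1/(26162723/13625987) = 13625987/26162723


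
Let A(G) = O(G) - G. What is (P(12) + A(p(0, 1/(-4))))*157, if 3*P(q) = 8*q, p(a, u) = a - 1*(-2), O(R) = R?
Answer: 5024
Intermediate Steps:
p(a, u) = 2 + a (p(a, u) = a + 2 = 2 + a)
P(q) = 8*q/3 (P(q) = (8*q)/3 = 8*q/3)
A(G) = 0 (A(G) = G - G = 0)
(P(12) + A(p(0, 1/(-4))))*157 = ((8/3)*12 + 0)*157 = (32 + 0)*157 = 32*157 = 5024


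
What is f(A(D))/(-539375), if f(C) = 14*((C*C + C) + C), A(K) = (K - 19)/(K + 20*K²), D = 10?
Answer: 28077/121062718750 ≈ 2.3192e-7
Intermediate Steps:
A(K) = (-19 + K)/(K + 20*K²)
f(C) = 14*C² + 28*C (f(C) = 14*((C² + C) + C) = 14*((C + C²) + C) = 14*(C² + 2*C) = 14*C² + 28*C)
f(A(D))/(-539375) = (14*((-19 + 10)/(10*(1 + 20*10)))*(2 + (-19 + 10)/(10*(1 + 20*10))))/(-539375) = (14*((⅒)*(-9)/(1 + 200))*(2 + (⅒)*(-9)/(1 + 200)))*(-1/539375) = (14*((⅒)*(-9)/201)*(2 + (⅒)*(-9)/201))*(-1/539375) = (14*((⅒)*(1/201)*(-9))*(2 + (⅒)*(1/201)*(-9)))*(-1/539375) = (14*(-3/670)*(2 - 3/670))*(-1/539375) = (14*(-3/670)*(1337/670))*(-1/539375) = -28077/224450*(-1/539375) = 28077/121062718750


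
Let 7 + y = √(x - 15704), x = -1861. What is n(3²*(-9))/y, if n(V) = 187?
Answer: -1309/17614 - 187*I*√17565/17614 ≈ -0.074316 - 1.407*I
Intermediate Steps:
y = -7 + I*√17565 (y = -7 + √(-1861 - 15704) = -7 + √(-17565) = -7 + I*√17565 ≈ -7.0 + 132.53*I)
n(3²*(-9))/y = 187/(-7 + I*√17565)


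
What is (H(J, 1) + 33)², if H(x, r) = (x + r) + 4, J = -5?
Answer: 1089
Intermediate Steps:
H(x, r) = 4 + r + x (H(x, r) = (r + x) + 4 = 4 + r + x)
(H(J, 1) + 33)² = ((4 + 1 - 5) + 33)² = (0 + 33)² = 33² = 1089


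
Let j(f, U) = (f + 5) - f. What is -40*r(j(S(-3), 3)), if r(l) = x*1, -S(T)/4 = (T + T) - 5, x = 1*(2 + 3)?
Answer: -200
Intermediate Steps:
x = 5 (x = 1*5 = 5)
S(T) = 20 - 8*T (S(T) = -4*((T + T) - 5) = -4*(2*T - 5) = -4*(-5 + 2*T) = 20 - 8*T)
j(f, U) = 5 (j(f, U) = (5 + f) - f = 5)
r(l) = 5 (r(l) = 5*1 = 5)
-40*r(j(S(-3), 3)) = -40*5 = -200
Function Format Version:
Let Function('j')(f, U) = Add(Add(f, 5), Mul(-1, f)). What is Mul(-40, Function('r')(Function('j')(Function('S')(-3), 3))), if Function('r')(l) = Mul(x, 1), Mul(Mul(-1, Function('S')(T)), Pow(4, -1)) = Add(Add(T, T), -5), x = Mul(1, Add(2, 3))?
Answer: -200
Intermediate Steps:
x = 5 (x = Mul(1, 5) = 5)
Function('S')(T) = Add(20, Mul(-8, T)) (Function('S')(T) = Mul(-4, Add(Add(T, T), -5)) = Mul(-4, Add(Mul(2, T), -5)) = Mul(-4, Add(-5, Mul(2, T))) = Add(20, Mul(-8, T)))
Function('j')(f, U) = 5 (Function('j')(f, U) = Add(Add(5, f), Mul(-1, f)) = 5)
Function('r')(l) = 5 (Function('r')(l) = Mul(5, 1) = 5)
Mul(-40, Function('r')(Function('j')(Function('S')(-3), 3))) = Mul(-40, 5) = -200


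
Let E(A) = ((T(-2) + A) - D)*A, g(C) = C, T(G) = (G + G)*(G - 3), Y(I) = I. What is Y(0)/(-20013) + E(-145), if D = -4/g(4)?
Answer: 17980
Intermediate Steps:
T(G) = 2*G*(-3 + G) (T(G) = (2*G)*(-3 + G) = 2*G*(-3 + G))
D = -1 (D = -4/4 = -4*¼ = -1)
E(A) = A*(21 + A) (E(A) = ((2*(-2)*(-3 - 2) + A) - 1*(-1))*A = ((2*(-2)*(-5) + A) + 1)*A = ((20 + A) + 1)*A = (21 + A)*A = A*(21 + A))
Y(0)/(-20013) + E(-145) = 0/(-20013) - 145*(21 - 145) = 0*(-1/20013) - 145*(-124) = 0 + 17980 = 17980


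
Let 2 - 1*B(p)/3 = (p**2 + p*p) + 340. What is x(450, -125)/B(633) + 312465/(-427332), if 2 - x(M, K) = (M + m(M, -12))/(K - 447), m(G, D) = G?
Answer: -2238921496894/3061977684051 ≈ -0.73120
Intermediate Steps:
x(M, K) = 2 - 2*M/(-447 + K) (x(M, K) = 2 - (M + M)/(K - 447) = 2 - 2*M/(-447 + K))
B(p) = -1014 - 6*p**2 (B(p) = 6 - 3*((p**2 + p*p) + 340) = 6 - 3*((p**2 + p**2) + 340) = 6 - 3*(2*p**2 + 340) = 6 - 3*(340 + 2*p**2) = 6 + (-1020 - 6*p**2) = -1014 - 6*p**2)
x(450, -125)/B(633) + 312465/(-427332) = (2*(-447 - 125 - 1*450)/(-447 - 125))/(-1014 - 6*633**2) + 312465/(-427332) = (2*(-447 - 125 - 450)/(-572))/(-1014 - 6*400689) + 312465*(-1/427332) = (2*(-1/572)*(-1022))/(-1014 - 2404134) - 104155/142444 = (511/143)/(-2405148) - 104155/142444 = (511/143)*(-1/2405148) - 104155/142444 = -511/343936164 - 104155/142444 = -2238921496894/3061977684051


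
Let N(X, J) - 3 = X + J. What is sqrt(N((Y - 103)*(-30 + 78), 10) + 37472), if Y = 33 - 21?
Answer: sqrt(33117) ≈ 181.98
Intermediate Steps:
Y = 12
N(X, J) = 3 + J + X (N(X, J) = 3 + (X + J) = 3 + (J + X) = 3 + J + X)
sqrt(N((Y - 103)*(-30 + 78), 10) + 37472) = sqrt((3 + 10 + (12 - 103)*(-30 + 78)) + 37472) = sqrt((3 + 10 - 91*48) + 37472) = sqrt((3 + 10 - 4368) + 37472) = sqrt(-4355 + 37472) = sqrt(33117)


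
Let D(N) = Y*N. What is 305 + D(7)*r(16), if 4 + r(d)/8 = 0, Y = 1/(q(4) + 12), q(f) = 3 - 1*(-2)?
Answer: 4961/17 ≈ 291.82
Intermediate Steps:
q(f) = 5 (q(f) = 3 + 2 = 5)
Y = 1/17 (Y = 1/(5 + 12) = 1/17 ≈ 0.058824)
r(d) = -32 (r(d) = -32 + 8*0 = -32 + 0 = -32)
D(N) = N/17
305 + D(7)*r(16) = 305 + ((1/17)*7)*(-32) = 305 + (7/17)*(-32) = 305 - 224/17 = 4961/17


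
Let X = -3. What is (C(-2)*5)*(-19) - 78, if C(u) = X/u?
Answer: -441/2 ≈ -220.50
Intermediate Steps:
C(u) = -3/u
(C(-2)*5)*(-19) - 78 = (-3/(-2)*5)*(-19) - 78 = (-3*(-½)*5)*(-19) - 78 = ((3/2)*5)*(-19) - 78 = (15/2)*(-19) - 78 = -285/2 - 78 = -441/2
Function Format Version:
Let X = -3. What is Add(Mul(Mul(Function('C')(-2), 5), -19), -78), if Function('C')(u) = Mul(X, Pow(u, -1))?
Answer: Rational(-441, 2) ≈ -220.50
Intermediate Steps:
Function('C')(u) = Mul(-3, Pow(u, -1))
Add(Mul(Mul(Function('C')(-2), 5), -19), -78) = Add(Mul(Mul(Mul(-3, Pow(-2, -1)), 5), -19), -78) = Add(Mul(Mul(Mul(-3, Rational(-1, 2)), 5), -19), -78) = Add(Mul(Mul(Rational(3, 2), 5), -19), -78) = Add(Mul(Rational(15, 2), -19), -78) = Add(Rational(-285, 2), -78) = Rational(-441, 2)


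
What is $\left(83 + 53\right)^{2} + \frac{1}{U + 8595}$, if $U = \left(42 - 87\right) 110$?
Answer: $\frac{67417921}{3645} \approx 18496.0$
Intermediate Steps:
$U = -4950$ ($U = \left(-45\right) 110 = -4950$)
$\left(83 + 53\right)^{2} + \frac{1}{U + 8595} = \left(83 + 53\right)^{2} + \frac{1}{-4950 + 8595} = 136^{2} + \frac{1}{3645} = 18496 + \frac{1}{3645} = \frac{67417921}{3645}$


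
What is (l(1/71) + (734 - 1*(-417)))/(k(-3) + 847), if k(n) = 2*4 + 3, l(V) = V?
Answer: 40861/30459 ≈ 1.3415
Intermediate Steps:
k(n) = 11 (k(n) = 8 + 3 = 11)
(l(1/71) + (734 - 1*(-417)))/(k(-3) + 847) = (1/71 + (734 - 1*(-417)))/(11 + 847) = (1/71 + (734 + 417))/858 = (1/71 + 1151)*(1/858) = (81722/71)*(1/858) = 40861/30459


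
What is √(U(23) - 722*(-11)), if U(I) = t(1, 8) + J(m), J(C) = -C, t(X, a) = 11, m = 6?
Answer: 3*√883 ≈ 89.146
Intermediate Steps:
U(I) = 5 (U(I) = 11 - 1*6 = 11 - 6 = 5)
√(U(23) - 722*(-11)) = √(5 - 722*(-11)) = √(5 + 7942) = √7947 = 3*√883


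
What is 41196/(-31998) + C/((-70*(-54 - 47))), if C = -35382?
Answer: -118617413/18852155 ≈ -6.2920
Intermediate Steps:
41196/(-31998) + C/((-70*(-54 - 47))) = 41196/(-31998) - 35382*(-1/(70*(-54 - 47))) = 41196*(-1/31998) - 35382/((-70*(-101))) = -6866/5333 - 35382/7070 = -6866/5333 - 35382*1/7070 = -6866/5333 - 17691/3535 = -118617413/18852155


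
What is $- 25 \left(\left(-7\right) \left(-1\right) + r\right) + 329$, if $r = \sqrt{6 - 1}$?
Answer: $154 - 25 \sqrt{5} \approx 98.098$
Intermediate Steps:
$r = \sqrt{5} \approx 2.2361$
$- 25 \left(\left(-7\right) \left(-1\right) + r\right) + 329 = - 25 \left(\left(-7\right) \left(-1\right) + \sqrt{5}\right) + 329 = - 25 \left(7 + \sqrt{5}\right) + 329 = \left(-175 - 25 \sqrt{5}\right) + 329 = 154 - 25 \sqrt{5}$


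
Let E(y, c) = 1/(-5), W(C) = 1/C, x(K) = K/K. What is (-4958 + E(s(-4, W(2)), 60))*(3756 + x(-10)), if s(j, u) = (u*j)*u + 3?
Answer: -93139787/5 ≈ -1.8628e+7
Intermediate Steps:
x(K) = 1
s(j, u) = 3 + j*u² (s(j, u) = (j*u)*u + 3 = j*u² + 3 = 3 + j*u²)
E(y, c) = -⅕
(-4958 + E(s(-4, W(2)), 60))*(3756 + x(-10)) = (-4958 - ⅕)*(3756 + 1) = -24791/5*3757 = -93139787/5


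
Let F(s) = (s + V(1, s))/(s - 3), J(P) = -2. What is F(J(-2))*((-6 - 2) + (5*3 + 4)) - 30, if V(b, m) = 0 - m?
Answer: -30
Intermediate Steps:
V(b, m) = -m
F(s) = 0 (F(s) = (s - s)/(s - 3) = 0/(-3 + s) = 0)
F(J(-2))*((-6 - 2) + (5*3 + 4)) - 30 = 0*((-6 - 2) + (5*3 + 4)) - 30 = 0*(-8 + (15 + 4)) - 30 = 0*(-8 + 19) - 30 = 0*11 - 30 = 0 - 30 = -30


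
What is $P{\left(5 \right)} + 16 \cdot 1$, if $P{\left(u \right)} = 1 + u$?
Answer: $22$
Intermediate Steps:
$P{\left(5 \right)} + 16 \cdot 1 = \left(1 + 5\right) + 16 \cdot 1 = 6 + 16 = 22$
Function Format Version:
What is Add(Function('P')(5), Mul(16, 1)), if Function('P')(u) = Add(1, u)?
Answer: 22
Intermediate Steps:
Add(Function('P')(5), Mul(16, 1)) = Add(Add(1, 5), Mul(16, 1)) = Add(6, 16) = 22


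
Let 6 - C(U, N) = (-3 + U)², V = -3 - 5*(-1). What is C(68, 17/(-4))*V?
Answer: -8438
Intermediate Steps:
V = 2 (V = -3 + 5 = 2)
C(U, N) = 6 - (-3 + U)²
C(68, 17/(-4))*V = (6 - (-3 + 68)²)*2 = (6 - 1*65²)*2 = (6 - 1*4225)*2 = (6 - 4225)*2 = -4219*2 = -8438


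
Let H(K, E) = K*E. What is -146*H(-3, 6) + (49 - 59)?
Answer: 2618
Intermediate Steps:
H(K, E) = E*K
-146*H(-3, 6) + (49 - 59) = -876*(-3) + (49 - 59) = -146*(-18) - 10 = 2628 - 10 = 2618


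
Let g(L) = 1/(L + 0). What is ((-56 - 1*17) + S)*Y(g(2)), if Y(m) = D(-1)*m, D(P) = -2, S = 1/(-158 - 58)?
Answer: 15769/216 ≈ 73.005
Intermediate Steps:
S = -1/216 (S = 1/(-216) = -1/216 ≈ -0.0046296)
g(L) = 1/L
Y(m) = -2*m
((-56 - 1*17) + S)*Y(g(2)) = ((-56 - 1*17) - 1/216)*(-2/2) = ((-56 - 17) - 1/216)*(-2*½) = (-73 - 1/216)*(-1) = -15769/216*(-1) = 15769/216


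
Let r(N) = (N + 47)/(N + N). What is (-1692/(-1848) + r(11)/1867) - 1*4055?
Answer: -1165621837/287518 ≈ -4054.1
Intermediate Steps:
r(N) = (47 + N)/(2*N) (r(N) = (47 + N)/((2*N)) = (47 + N)*(1/(2*N)) = (47 + N)/(2*N))
(-1692/(-1848) + r(11)/1867) - 1*4055 = (-1692/(-1848) + ((1/2)*(47 + 11)/11)/1867) - 1*4055 = (-1692*(-1/1848) + ((1/2)*(1/11)*58)*(1/1867)) - 4055 = (141/154 + (29/11)*(1/1867)) - 4055 = (141/154 + 29/20537) - 4055 = 263653/287518 - 4055 = -1165621837/287518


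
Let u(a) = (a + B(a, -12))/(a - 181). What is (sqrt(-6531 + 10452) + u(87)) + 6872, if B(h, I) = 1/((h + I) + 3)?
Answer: 50378717/7332 + sqrt(3921) ≈ 6933.7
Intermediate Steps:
B(h, I) = 1/(3 + I + h) (B(h, I) = 1/((I + h) + 3) = 1/(3 + I + h))
u(a) = (a + 1/(-9 + a))/(-181 + a) (u(a) = (a + 1/(3 - 12 + a))/(a - 181) = (a + 1/(-9 + a))/(-181 + a))
(sqrt(-6531 + 10452) + u(87)) + 6872 = (sqrt(-6531 + 10452) + (1 + 87*(-9 + 87))/((-181 + 87)*(-9 + 87))) + 6872 = (sqrt(3921) + (1 + 87*78)/(-94*78)) + 6872 = (sqrt(3921) - 1/94*1/78*(1 + 6786)) + 6872 = (sqrt(3921) - 1/94*1/78*6787) + 6872 = (sqrt(3921) - 6787/7332) + 6872 = (-6787/7332 + sqrt(3921)) + 6872 = 50378717/7332 + sqrt(3921)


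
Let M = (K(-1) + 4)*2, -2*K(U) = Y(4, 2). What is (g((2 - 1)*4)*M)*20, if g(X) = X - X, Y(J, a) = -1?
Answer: 0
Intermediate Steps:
K(U) = 1/2 (K(U) = -1/2*(-1) = 1/2)
g(X) = 0
M = 9 (M = (1/2 + 4)*2 = (9/2)*2 = 9)
(g((2 - 1)*4)*M)*20 = (0*9)*20 = 0*20 = 0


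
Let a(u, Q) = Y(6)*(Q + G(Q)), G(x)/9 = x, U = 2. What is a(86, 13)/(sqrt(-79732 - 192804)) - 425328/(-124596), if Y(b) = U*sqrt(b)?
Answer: 35444/10383 - 130*I*sqrt(102201)/34067 ≈ 3.4137 - 1.2199*I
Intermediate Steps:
Y(b) = 2*sqrt(b)
G(x) = 9*x
a(u, Q) = 20*Q*sqrt(6) (a(u, Q) = (2*sqrt(6))*(Q + 9*Q) = (2*sqrt(6))*(10*Q) = 20*Q*sqrt(6))
a(86, 13)/(sqrt(-79732 - 192804)) - 425328/(-124596) = (20*13*sqrt(6))/(sqrt(-79732 - 192804)) - 425328/(-124596) = (260*sqrt(6))/(sqrt(-272536)) - 425328*(-1/124596) = (260*sqrt(6))/((2*I*sqrt(68134))) + 35444/10383 = (260*sqrt(6))*(-I*sqrt(68134)/136268) + 35444/10383 = -130*I*sqrt(102201)/34067 + 35444/10383 = 35444/10383 - 130*I*sqrt(102201)/34067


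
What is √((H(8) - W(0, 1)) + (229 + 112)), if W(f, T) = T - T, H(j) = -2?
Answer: √339 ≈ 18.412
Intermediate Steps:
W(f, T) = 0
√((H(8) - W(0, 1)) + (229 + 112)) = √((-2 - 1*0) + (229 + 112)) = √((-2 + 0) + 341) = √(-2 + 341) = √339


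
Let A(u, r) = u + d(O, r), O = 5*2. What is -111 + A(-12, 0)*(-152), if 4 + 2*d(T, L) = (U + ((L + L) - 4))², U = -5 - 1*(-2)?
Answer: -1707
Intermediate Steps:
U = -3 (U = -5 + 2 = -3)
O = 10
d(T, L) = -2 + (-7 + 2*L)²/2 (d(T, L) = -2 + (-3 + ((L + L) - 4))²/2 = -2 + (-3 + (2*L - 4))²/2 = -2 + (-3 + (-4 + 2*L))²/2 = -2 + (-7 + 2*L)²/2)
A(u, r) = -2 + u + (-7 + 2*r)²/2 (A(u, r) = u + (-2 + (-7 + 2*r)²/2) = -2 + u + (-7 + 2*r)²/2)
-111 + A(-12, 0)*(-152) = -111 + (-2 - 12 + (-7 + 2*0)²/2)*(-152) = -111 + (-2 - 12 + (-7 + 0)²/2)*(-152) = -111 + (-2 - 12 + (½)*(-7)²)*(-152) = -111 + (-2 - 12 + (½)*49)*(-152) = -111 + (-2 - 12 + 49/2)*(-152) = -111 + (21/2)*(-152) = -111 - 1596 = -1707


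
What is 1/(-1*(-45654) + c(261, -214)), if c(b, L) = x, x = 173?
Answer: 1/45827 ≈ 2.1821e-5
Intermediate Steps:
c(b, L) = 173
1/(-1*(-45654) + c(261, -214)) = 1/(-1*(-45654) + 173) = 1/(45654 + 173) = 1/45827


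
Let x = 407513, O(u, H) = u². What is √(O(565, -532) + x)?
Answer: √726738 ≈ 852.49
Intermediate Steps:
√(O(565, -532) + x) = √(565² + 407513) = √(319225 + 407513) = √726738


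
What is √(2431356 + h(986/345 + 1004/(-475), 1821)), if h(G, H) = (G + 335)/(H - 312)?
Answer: √26431995698043647509/3297165 ≈ 1559.3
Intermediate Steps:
h(G, H) = (335 + G)/(-312 + H)
√(2431356 + h(986/345 + 1004/(-475), 1821)) = √(2431356 + (335 + (986/345 + 1004/(-475)))/(-312 + 1821)) = √(2431356 + (335 + (986*(1/345) + 1004*(-1/475)))/1509) = √(2431356 + (335 + (986/345 - 1004/475))/1509) = √(2431356 + (335 + 24394/32775)/1509) = √(2431356 + (1/1509)*(11004019/32775)) = √(2431356 + 11004019/49457475) = √(120248739590119/49457475) = √26431995698043647509/3297165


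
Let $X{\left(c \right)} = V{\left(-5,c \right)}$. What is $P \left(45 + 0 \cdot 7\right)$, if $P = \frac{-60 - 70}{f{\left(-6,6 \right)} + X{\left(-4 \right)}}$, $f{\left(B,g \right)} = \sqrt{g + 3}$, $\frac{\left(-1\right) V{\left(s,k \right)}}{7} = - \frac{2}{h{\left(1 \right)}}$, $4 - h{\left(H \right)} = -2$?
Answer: $- \frac{8775}{8} \approx -1096.9$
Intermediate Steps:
$h{\left(H \right)} = 6$ ($h{\left(H \right)} = 4 - -2 = 4 + 2 = 6$)
$V{\left(s,k \right)} = \frac{7}{3}$ ($V{\left(s,k \right)} = - 7 \left(- \frac{2}{6}\right) = - 7 \left(\left(-2\right) \frac{1}{6}\right) = \left(-7\right) \left(- \frac{1}{3}\right) = \frac{7}{3}$)
$X{\left(c \right)} = \frac{7}{3}$
$f{\left(B,g \right)} = \sqrt{3 + g}$
$P = - \frac{195}{8}$ ($P = \frac{-60 - 70}{\sqrt{3 + 6} + \frac{7}{3}} = \frac{-60 - 70}{\sqrt{9} + \frac{7}{3}} = - \frac{130}{3 + \frac{7}{3}} = - \frac{130}{\frac{16}{3}} = \left(-130\right) \frac{3}{16} = - \frac{195}{8} \approx -24.375$)
$P \left(45 + 0 \cdot 7\right) = - \frac{195 \left(45 + 0 \cdot 7\right)}{8} = - \frac{195 \left(45 + 0\right)}{8} = \left(- \frac{195}{8}\right) 45 = - \frac{8775}{8}$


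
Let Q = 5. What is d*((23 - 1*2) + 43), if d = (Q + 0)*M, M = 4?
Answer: 1280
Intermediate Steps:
d = 20 (d = (5 + 0)*4 = 5*4 = 20)
d*((23 - 1*2) + 43) = 20*((23 - 1*2) + 43) = 20*((23 - 2) + 43) = 20*(21 + 43) = 20*64 = 1280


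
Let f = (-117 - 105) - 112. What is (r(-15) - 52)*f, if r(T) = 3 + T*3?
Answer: 31396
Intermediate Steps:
r(T) = 3 + 3*T
f = -334 (f = -222 - 112 = -334)
(r(-15) - 52)*f = ((3 + 3*(-15)) - 52)*(-334) = ((3 - 45) - 52)*(-334) = (-42 - 52)*(-334) = -94*(-334) = 31396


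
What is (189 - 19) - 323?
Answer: -153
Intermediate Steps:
(189 - 19) - 323 = 170 - 323 = -153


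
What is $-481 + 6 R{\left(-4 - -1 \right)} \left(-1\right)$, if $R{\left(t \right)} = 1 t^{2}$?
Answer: $-535$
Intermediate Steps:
$R{\left(t \right)} = t^{2}$
$-481 + 6 R{\left(-4 - -1 \right)} \left(-1\right) = -481 + 6 \left(-4 - -1\right)^{2} \left(-1\right) = -481 + 6 \left(-4 + 1\right)^{2} \left(-1\right) = -481 + 6 \left(-3\right)^{2} \left(-1\right) = -481 + 6 \cdot 9 \left(-1\right) = -481 + 54 \left(-1\right) = -481 - 54 = -535$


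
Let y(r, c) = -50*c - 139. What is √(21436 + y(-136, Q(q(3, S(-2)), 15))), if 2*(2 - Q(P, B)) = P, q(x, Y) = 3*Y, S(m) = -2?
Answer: √21047 ≈ 145.08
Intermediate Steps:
Q(P, B) = 2 - P/2
y(r, c) = -139 - 50*c
√(21436 + y(-136, Q(q(3, S(-2)), 15))) = √(21436 + (-139 - 50*(2 - 3*(-2)/2))) = √(21436 + (-139 - 50*(2 - ½*(-6)))) = √(21436 + (-139 - 50*(2 + 3))) = √(21436 + (-139 - 50*5)) = √(21436 + (-139 - 250)) = √(21436 - 389) = √21047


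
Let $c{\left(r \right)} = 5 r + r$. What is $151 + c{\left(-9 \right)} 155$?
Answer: $-8219$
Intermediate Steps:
$c{\left(r \right)} = 6 r$
$151 + c{\left(-9 \right)} 155 = 151 + 6 \left(-9\right) 155 = 151 - 8370 = -8219$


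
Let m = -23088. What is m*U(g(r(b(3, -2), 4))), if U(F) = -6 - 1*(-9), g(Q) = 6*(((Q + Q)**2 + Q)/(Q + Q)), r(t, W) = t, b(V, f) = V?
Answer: -69264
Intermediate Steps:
g(Q) = 3*(Q + 4*Q**2)/Q (g(Q) = 6*(((2*Q)**2 + Q)/((2*Q))) = 6*((4*Q**2 + Q)*(1/(2*Q))) = 6*((Q + 4*Q**2)*(1/(2*Q))) = 6*((Q + 4*Q**2)/(2*Q)) = 3*(Q + 4*Q**2)/Q)
U(F) = 3 (U(F) = -6 + 9 = 3)
m*U(g(r(b(3, -2), 4))) = -23088*3 = -69264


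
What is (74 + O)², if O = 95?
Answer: 28561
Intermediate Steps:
(74 + O)² = (74 + 95)² = 169² = 28561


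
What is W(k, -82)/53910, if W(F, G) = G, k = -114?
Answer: -41/26955 ≈ -0.0015211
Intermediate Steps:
W(k, -82)/53910 = -82/53910 = -82*1/53910 = -41/26955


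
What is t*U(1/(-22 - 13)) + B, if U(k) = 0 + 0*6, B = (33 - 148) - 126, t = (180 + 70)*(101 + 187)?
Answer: -241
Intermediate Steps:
t = 72000 (t = 250*288 = 72000)
B = -241 (B = -115 - 126 = -241)
U(k) = 0 (U(k) = 0 + 0 = 0)
t*U(1/(-22 - 13)) + B = 72000*0 - 241 = 0 - 241 = -241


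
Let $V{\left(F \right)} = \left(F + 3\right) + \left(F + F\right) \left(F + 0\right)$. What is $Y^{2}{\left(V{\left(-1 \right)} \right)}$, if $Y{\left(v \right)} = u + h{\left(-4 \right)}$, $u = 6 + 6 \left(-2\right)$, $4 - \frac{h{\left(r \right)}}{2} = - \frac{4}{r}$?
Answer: $0$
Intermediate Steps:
$h{\left(r \right)} = 8 + \frac{8}{r}$ ($h{\left(r \right)} = 8 - 2 \left(- \frac{4}{r}\right) = 8 + \frac{8}{r}$)
$V{\left(F \right)} = 3 + F + 2 F^{2}$ ($V{\left(F \right)} = \left(3 + F\right) + 2 F F = \left(3 + F\right) + 2 F^{2} = 3 + F + 2 F^{2}$)
$u = -6$ ($u = 6 - 12 = -6$)
$Y{\left(v \right)} = 0$ ($Y{\left(v \right)} = -6 + \left(8 + \frac{8}{-4}\right) = -6 + \left(8 + 8 \left(- \frac{1}{4}\right)\right) = -6 + \left(8 - 2\right) = -6 + 6 = 0$)
$Y^{2}{\left(V{\left(-1 \right)} \right)} = 0^{2} = 0$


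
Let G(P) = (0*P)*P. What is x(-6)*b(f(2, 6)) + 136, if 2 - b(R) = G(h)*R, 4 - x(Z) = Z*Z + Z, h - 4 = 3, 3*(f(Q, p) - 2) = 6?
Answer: 84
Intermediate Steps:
f(Q, p) = 4 (f(Q, p) = 2 + (⅓)*6 = 2 + 2 = 4)
h = 7 (h = 4 + 3 = 7)
G(P) = 0 (G(P) = 0*P = 0)
x(Z) = 4 - Z - Z² (x(Z) = 4 - (Z*Z + Z) = 4 - (Z² + Z) = 4 - (Z + Z²) = 4 + (-Z - Z²) = 4 - Z - Z²)
b(R) = 2 (b(R) = 2 - 0*R = 2 - 1*0 = 2 + 0 = 2)
x(-6)*b(f(2, 6)) + 136 = (4 - 1*(-6) - 1*(-6)²)*2 + 136 = (4 + 6 - 1*36)*2 + 136 = (4 + 6 - 36)*2 + 136 = -26*2 + 136 = -52 + 136 = 84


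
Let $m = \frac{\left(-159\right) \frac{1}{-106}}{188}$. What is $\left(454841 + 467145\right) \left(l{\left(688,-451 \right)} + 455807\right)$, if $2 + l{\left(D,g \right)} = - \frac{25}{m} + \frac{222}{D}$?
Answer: $\frac{215356334170549}{516} \approx 4.1736 \cdot 10^{11}$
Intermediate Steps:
$m = \frac{3}{376}$ ($m = \left(-159\right) \left(- \frac{1}{106}\right) \frac{1}{188} = \frac{3}{2} \cdot \frac{1}{188} = \frac{3}{376} \approx 0.0079787$)
$l{\left(D,g \right)} = - \frac{9406}{3} + \frac{222}{D}$ ($l{\left(D,g \right)} = -2 + \left(- \frac{25}{\frac{3}{376}} + \frac{222}{D}\right) = -2 + \left(\left(-25\right) \frac{376}{3} + \frac{222}{D}\right) = -2 - \left(\frac{9400}{3} - \frac{222}{D}\right) = - \frac{9406}{3} + \frac{222}{D}$)
$\left(454841 + 467145\right) \left(l{\left(688,-451 \right)} + 455807\right) = \left(454841 + 467145\right) \left(\left(- \frac{9406}{3} + \frac{222}{688}\right) + 455807\right) = 921986 \left(\left(- \frac{9406}{3} + 222 \cdot \frac{1}{688}\right) + 455807\right) = 921986 \left(\left(- \frac{9406}{3} + \frac{111}{344}\right) + 455807\right) = 921986 \left(- \frac{3235331}{1032} + 455807\right) = 921986 \cdot \frac{467157493}{1032} = \frac{215356334170549}{516}$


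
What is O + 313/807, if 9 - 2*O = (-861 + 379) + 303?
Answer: 76171/807 ≈ 94.388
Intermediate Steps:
O = 94 (O = 9/2 - ((-861 + 379) + 303)/2 = 9/2 - (-482 + 303)/2 = 9/2 - ½*(-179) = 9/2 + 179/2 = 94)
O + 313/807 = 94 + 313/807 = 76171/807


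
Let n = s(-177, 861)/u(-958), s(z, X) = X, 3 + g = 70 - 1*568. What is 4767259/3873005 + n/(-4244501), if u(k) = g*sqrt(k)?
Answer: 4767259/3873005 - 287*I*sqrt(958)/679060736986 ≈ 1.2309 - 1.3081e-8*I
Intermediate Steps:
g = -501 (g = -3 + (70 - 1*568) = -3 + (70 - 568) = -3 - 498 = -501)
u(k) = -501*sqrt(k)
n = 287*I*sqrt(958)/159986 (n = 861/((-501*I*sqrt(958))) = 861*(I*sqrt(958)/479958) = 287*I*sqrt(958)/159986 ≈ 0.055524*I)
4767259/3873005 + n/(-4244501) = 4767259/3873005 + (287*I*sqrt(958)/159986)/(-4244501) = 4767259*(1/3873005) + (287*I*sqrt(958)/159986)*(-1/4244501) = 4767259/3873005 - 287*I*sqrt(958)/679060736986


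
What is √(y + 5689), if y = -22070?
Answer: I*√16381 ≈ 127.99*I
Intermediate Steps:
√(y + 5689) = √(-22070 + 5689) = √(-16381) = I*√16381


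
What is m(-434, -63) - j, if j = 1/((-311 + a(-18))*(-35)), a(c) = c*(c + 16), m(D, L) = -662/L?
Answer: 910241/86625 ≈ 10.508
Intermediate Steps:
a(c) = c*(16 + c)
j = 1/9625 (j = 1/((-311 - 18*(16 - 18))*(-35)) = 1/((-311 - 18*(-2))*(-35)) = 1/((-311 + 36)*(-35)) = 1/(-275*(-35)) = 1/9625 ≈ 0.00010390)
m(-434, -63) - j = -662/(-63) - 1*1/9625 = -662*(-1/63) - 1/9625 = 662/63 - 1/9625 = 910241/86625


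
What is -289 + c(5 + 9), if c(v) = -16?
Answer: -305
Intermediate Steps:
-289 + c(5 + 9) = -289 - 16 = -305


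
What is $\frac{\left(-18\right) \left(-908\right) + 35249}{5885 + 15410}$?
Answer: $\frac{51593}{21295} \approx 2.4228$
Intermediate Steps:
$\frac{\left(-18\right) \left(-908\right) + 35249}{5885 + 15410} = \frac{16344 + 35249}{21295} = 51593 \cdot \frac{1}{21295} = \frac{51593}{21295}$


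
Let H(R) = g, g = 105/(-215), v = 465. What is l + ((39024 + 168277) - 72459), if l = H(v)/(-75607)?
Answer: 62626423009/464443 ≈ 1.3484e+5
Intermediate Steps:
g = -21/43 (g = 105*(-1/215) = -21/43 ≈ -0.48837)
H(R) = -21/43
l = 3/464443 (l = -21/43/(-75607) = -21/43*(-1/75607) = 3/464443 ≈ 6.4593e-6)
l + ((39024 + 168277) - 72459) = 3/464443 + ((39024 + 168277) - 72459) = 3/464443 + (207301 - 72459) = 3/464443 + 134842 = 62626423009/464443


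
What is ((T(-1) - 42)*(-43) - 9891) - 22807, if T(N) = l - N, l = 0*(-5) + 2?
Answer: -31021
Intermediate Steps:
l = 2 (l = 0 + 2 = 2)
T(N) = 2 - N
((T(-1) - 42)*(-43) - 9891) - 22807 = (((2 - 1*(-1)) - 42)*(-43) - 9891) - 22807 = (((2 + 1) - 42)*(-43) - 9891) - 22807 = ((3 - 42)*(-43) - 9891) - 22807 = (-39*(-43) - 9891) - 22807 = (1677 - 9891) - 22807 = -8214 - 22807 = -31021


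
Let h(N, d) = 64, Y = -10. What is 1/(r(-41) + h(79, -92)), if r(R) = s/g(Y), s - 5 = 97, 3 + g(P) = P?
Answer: 13/730 ≈ 0.017808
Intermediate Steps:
g(P) = -3 + P
s = 102 (s = 5 + 97 = 102)
r(R) = -102/13 (r(R) = 102/(-3 - 10) = 102/(-13) = 102*(-1/13) = -102/13)
1/(r(-41) + h(79, -92)) = 1/(-102/13 + 64) = 1/(730/13) = 13/730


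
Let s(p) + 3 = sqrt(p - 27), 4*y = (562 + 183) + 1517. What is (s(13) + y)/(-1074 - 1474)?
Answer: -1125/5096 - I*sqrt(14)/2548 ≈ -0.22076 - 0.0014685*I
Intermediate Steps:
y = 1131/2 (y = ((562 + 183) + 1517)/4 = (745 + 1517)/4 = (1/4)*2262 = 1131/2 ≈ 565.50)
s(p) = -3 + sqrt(-27 + p) (s(p) = -3 + sqrt(p - 27) = -3 + sqrt(-27 + p))
(s(13) + y)/(-1074 - 1474) = ((-3 + sqrt(-27 + 13)) + 1131/2)/(-1074 - 1474) = ((-3 + sqrt(-14)) + 1131/2)/(-2548) = ((-3 + I*sqrt(14)) + 1131/2)*(-1/2548) = (1125/2 + I*sqrt(14))*(-1/2548) = -1125/5096 - I*sqrt(14)/2548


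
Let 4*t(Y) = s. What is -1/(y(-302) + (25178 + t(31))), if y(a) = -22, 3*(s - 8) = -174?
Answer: -2/50287 ≈ -3.9772e-5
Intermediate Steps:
s = -50 (s = 8 + (⅓)*(-174) = 8 - 58 = -50)
t(Y) = -25/2 (t(Y) = (¼)*(-50) = -25/2)
-1/(y(-302) + (25178 + t(31))) = -1/(-22 + (25178 - 25/2)) = -1/(-22 + 50331/2) = -1/50287/2 = -1*2/50287 = -2/50287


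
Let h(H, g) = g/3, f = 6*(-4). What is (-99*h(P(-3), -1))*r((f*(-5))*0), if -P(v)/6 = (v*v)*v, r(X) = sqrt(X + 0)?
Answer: 0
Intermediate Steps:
f = -24
r(X) = sqrt(X)
P(v) = -6*v**3 (P(v) = -6*v*v*v = -6*v**2*v = -6*v**3)
h(H, g) = g/3 (h(H, g) = g*(1/3) = g/3)
(-99*h(P(-3), -1))*r((f*(-5))*0) = (-33*(-1))*sqrt(-24*(-5)*0) = (-99*(-1/3))*sqrt(120*0) = 33*sqrt(0) = 33*0 = 0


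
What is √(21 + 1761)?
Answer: 9*√22 ≈ 42.214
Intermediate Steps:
√(21 + 1761) = √1782 = 9*√22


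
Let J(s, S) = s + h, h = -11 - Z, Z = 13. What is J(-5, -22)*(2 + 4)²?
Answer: -1044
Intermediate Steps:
h = -24 (h = -11 - 1*13 = -11 - 13 = -24)
J(s, S) = -24 + s (J(s, S) = s - 24 = -24 + s)
J(-5, -22)*(2 + 4)² = (-24 - 5)*(2 + 4)² = -29*6² = -29*36 = -1044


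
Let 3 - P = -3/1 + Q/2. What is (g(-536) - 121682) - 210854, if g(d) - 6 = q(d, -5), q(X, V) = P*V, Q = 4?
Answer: -332550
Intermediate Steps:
P = 4 (P = 3 - (-3/1 + 4/2) = 3 - (-3*1 + 4*(½)) = 3 - (-3 + 2) = 3 - 1*(-1) = 3 + 1 = 4)
q(X, V) = 4*V
g(d) = -14 (g(d) = 6 + 4*(-5) = 6 - 20 = -14)
(g(-536) - 121682) - 210854 = (-14 - 121682) - 210854 = -121696 - 210854 = -332550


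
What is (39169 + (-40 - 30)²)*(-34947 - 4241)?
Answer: -1726975972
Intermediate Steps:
(39169 + (-40 - 30)²)*(-34947 - 4241) = (39169 + (-70)²)*(-39188) = (39169 + 4900)*(-39188) = 44069*(-39188) = -1726975972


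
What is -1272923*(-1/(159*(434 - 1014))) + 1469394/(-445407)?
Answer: -234158776447/13691811180 ≈ -17.102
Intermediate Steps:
-1272923*(-1/(159*(434 - 1014))) + 1469394/(-445407) = -1272923/((-580*(-159))) + 1469394*(-1/445407) = -1272923/92220 - 489798/148469 = -234158776447/13691811180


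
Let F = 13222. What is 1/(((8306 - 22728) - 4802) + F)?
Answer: -1/6002 ≈ -0.00016661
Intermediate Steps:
1/(((8306 - 22728) - 4802) + F) = 1/(((8306 - 22728) - 4802) + 13222) = 1/((-14422 - 4802) + 13222) = 1/(-19224 + 13222) = 1/(-6002) = -1/6002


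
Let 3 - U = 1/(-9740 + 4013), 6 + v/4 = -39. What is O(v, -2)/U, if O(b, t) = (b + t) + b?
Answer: -1036587/8591 ≈ -120.66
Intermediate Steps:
v = -180 (v = -24 + 4*(-39) = -24 - 156 = -180)
O(b, t) = t + 2*b
U = 17182/5727 (U = 3 - 1/(-9740 + 4013) = 3 - 1/(-5727) = 3 - 1*(-1/5727) = 3 + 1/5727 = 17182/5727 ≈ 3.0002)
O(v, -2)/U = (-2 + 2*(-180))/(17182/5727) = (-2 - 360)*(5727/17182) = -362*5727/17182 = -1036587/8591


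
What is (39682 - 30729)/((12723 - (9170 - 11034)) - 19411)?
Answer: -8953/4824 ≈ -1.8559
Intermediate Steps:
(39682 - 30729)/((12723 - (9170 - 11034)) - 19411) = 8953/((12723 - 1*(-1864)) - 19411) = 8953/((12723 + 1864) - 19411) = 8953/(14587 - 19411) = 8953/(-4824) = 8953*(-1/4824) = -8953/4824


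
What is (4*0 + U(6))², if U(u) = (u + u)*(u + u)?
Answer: 20736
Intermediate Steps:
U(u) = 4*u² (U(u) = (2*u)*(2*u) = 4*u²)
(4*0 + U(6))² = (4*0 + 4*6²)² = (0 + 4*36)² = (0 + 144)² = 144² = 20736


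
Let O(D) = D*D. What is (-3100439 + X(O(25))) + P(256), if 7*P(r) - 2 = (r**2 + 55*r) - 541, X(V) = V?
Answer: -21619621/7 ≈ -3.0885e+6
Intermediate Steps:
O(D) = D**2
P(r) = -77 + r**2/7 + 55*r/7 (P(r) = 2/7 + ((r**2 + 55*r) - 541)/7 = 2/7 + (-541 + r**2 + 55*r)/7 = 2/7 + (-541/7 + r**2/7 + 55*r/7) = -77 + r**2/7 + 55*r/7)
(-3100439 + X(O(25))) + P(256) = (-3100439 + 25**2) + (-77 + (1/7)*256**2 + (55/7)*256) = (-3100439 + 625) + (-77 + (1/7)*65536 + 14080/7) = -3099814 + (-77 + 65536/7 + 14080/7) = -3099814 + 79077/7 = -21619621/7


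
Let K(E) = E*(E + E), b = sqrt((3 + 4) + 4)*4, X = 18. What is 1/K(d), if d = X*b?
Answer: 1/114048 ≈ 8.7682e-6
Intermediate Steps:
b = 4*sqrt(11) (b = sqrt(7 + 4)*4 = sqrt(11)*4 = 4*sqrt(11) ≈ 13.266)
d = 72*sqrt(11) (d = 18*(4*sqrt(11)) = 72*sqrt(11) ≈ 238.80)
K(E) = 2*E**2 (K(E) = E*(2*E) = 2*E**2)
1/K(d) = 1/(2*(72*sqrt(11))**2) = 1/(2*57024) = 1/114048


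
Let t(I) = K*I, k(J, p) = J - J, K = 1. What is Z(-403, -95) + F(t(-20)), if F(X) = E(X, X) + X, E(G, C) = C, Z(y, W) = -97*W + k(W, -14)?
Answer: 9175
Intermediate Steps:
k(J, p) = 0
Z(y, W) = -97*W (Z(y, W) = -97*W + 0 = -97*W)
t(I) = I (t(I) = 1*I = I)
F(X) = 2*X (F(X) = X + X = 2*X)
Z(-403, -95) + F(t(-20)) = -97*(-95) + 2*(-20) = 9215 - 40 = 9175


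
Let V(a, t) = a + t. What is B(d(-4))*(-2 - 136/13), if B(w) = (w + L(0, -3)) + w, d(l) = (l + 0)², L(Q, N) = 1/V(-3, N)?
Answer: -5157/13 ≈ -396.69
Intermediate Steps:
L(Q, N) = 1/(-3 + N)
d(l) = l²
B(w) = -⅙ + 2*w (B(w) = (w + 1/(-3 - 3)) + w = (w + 1/(-6)) + w = (w - ⅙) + w = (-⅙ + w) + w = -⅙ + 2*w)
B(d(-4))*(-2 - 136/13) = (-⅙ + 2*(-4)²)*(-2 - 136/13) = (-⅙ + 2*16)*(-2 - 136*1/13) = (-⅙ + 32)*(-2 - 136/13) = (191/6)*(-162/13) = -5157/13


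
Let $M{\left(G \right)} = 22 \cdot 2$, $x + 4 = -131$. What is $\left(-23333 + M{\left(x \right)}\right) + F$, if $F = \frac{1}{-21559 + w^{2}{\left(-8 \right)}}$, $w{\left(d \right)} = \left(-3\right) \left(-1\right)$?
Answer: $- \frac{501877951}{21550} \approx -23289.0$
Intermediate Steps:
$x = -135$ ($x = -4 - 131 = -135$)
$M{\left(G \right)} = 44$
$w{\left(d \right)} = 3$
$F = - \frac{1}{21550}$ ($F = \frac{1}{-21559 + 3^{2}} = \frac{1}{-21559 + 9} = \frac{1}{-21550} = - \frac{1}{21550} \approx -4.6404 \cdot 10^{-5}$)
$\left(-23333 + M{\left(x \right)}\right) + F = \left(-23333 + 44\right) - \frac{1}{21550} = -23289 - \frac{1}{21550} = - \frac{501877951}{21550}$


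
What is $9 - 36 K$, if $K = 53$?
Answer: $-1899$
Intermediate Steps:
$9 - 36 K = 9 - 1908 = -1899$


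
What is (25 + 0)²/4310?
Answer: 125/862 ≈ 0.14501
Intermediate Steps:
(25 + 0)²/4310 = 25²*(1/4310) = 625*(1/4310) = 125/862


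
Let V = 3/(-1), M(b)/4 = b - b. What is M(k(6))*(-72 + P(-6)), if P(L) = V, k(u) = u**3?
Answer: 0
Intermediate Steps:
M(b) = 0 (M(b) = 4*(b - b) = 4*0 = 0)
V = -3 (V = 3*(-1) = -3)
P(L) = -3
M(k(6))*(-72 + P(-6)) = 0*(-72 - 3) = 0*(-75) = 0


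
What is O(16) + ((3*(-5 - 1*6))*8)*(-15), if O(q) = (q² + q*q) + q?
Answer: 4488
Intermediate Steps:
O(q) = q + 2*q² (O(q) = (q² + q²) + q = 2*q² + q = q + 2*q²)
O(16) + ((3*(-5 - 1*6))*8)*(-15) = 16*(1 + 2*16) + ((3*(-5 - 1*6))*8)*(-15) = 16*(1 + 32) + ((3*(-5 - 6))*8)*(-15) = 16*33 + ((3*(-11))*8)*(-15) = 528 - 33*8*(-15) = 528 - 264*(-15) = 528 + 3960 = 4488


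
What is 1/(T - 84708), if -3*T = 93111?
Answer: -1/115745 ≈ -8.6397e-6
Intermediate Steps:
T = -31037 (T = -⅓*93111 = -31037)
1/(T - 84708) = 1/(-31037 - 84708) = 1/(-115745) = -1/115745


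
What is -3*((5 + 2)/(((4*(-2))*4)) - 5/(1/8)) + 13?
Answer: 4277/32 ≈ 133.66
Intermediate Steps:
-3*((5 + 2)/(((4*(-2))*4)) - 5/(1/8)) + 13 = -3*(7/((-8*4)) - 5/(1*(1/8))) + 13 = -3*(7/(-32) - 5/1/8) + 13 = -3*(7*(-1/32) - 5*8) + 13 = -3*(-7/32 - 40) + 13 = -3*(-1287/32) + 13 = 3861/32 + 13 = 4277/32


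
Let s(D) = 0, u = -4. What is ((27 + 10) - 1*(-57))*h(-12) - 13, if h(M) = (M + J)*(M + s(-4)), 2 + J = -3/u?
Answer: 14933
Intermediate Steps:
J = -5/4 (J = -2 - 3/(-4) = -2 - 3*(-¼) = -2 + ¾ = -5/4 ≈ -1.2500)
h(M) = M*(-5/4 + M) (h(M) = (M - 5/4)*(M + 0) = (-5/4 + M)*M = M*(-5/4 + M))
((27 + 10) - 1*(-57))*h(-12) - 13 = ((27 + 10) - 1*(-57))*((¼)*(-12)*(-5 + 4*(-12))) - 13 = (37 + 57)*((¼)*(-12)*(-5 - 48)) - 13 = 94*((¼)*(-12)*(-53)) - 13 = 94*159 - 13 = 14946 - 13 = 14933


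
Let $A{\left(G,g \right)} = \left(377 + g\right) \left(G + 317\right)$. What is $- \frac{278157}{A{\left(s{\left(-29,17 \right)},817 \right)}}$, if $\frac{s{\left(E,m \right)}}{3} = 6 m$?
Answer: $- \frac{92719}{247954} \approx -0.37394$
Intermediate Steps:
$s{\left(E,m \right)} = 18 m$ ($s{\left(E,m \right)} = 3 \cdot 6 m = 18 m$)
$A{\left(G,g \right)} = \left(317 + G\right) \left(377 + g\right)$ ($A{\left(G,g \right)} = \left(377 + g\right) \left(317 + G\right) = \left(317 + G\right) \left(377 + g\right)$)
$- \frac{278157}{A{\left(s{\left(-29,17 \right)},817 \right)}} = - \frac{278157}{119509 + 317 \cdot 817 + 377 \cdot 18 \cdot 17 + 18 \cdot 17 \cdot 817} = - \frac{278157}{119509 + 258989 + 377 \cdot 306 + 306 \cdot 817} = - \frac{278157}{119509 + 258989 + 115362 + 250002} = - \frac{278157}{743862} = \left(-278157\right) \frac{1}{743862} = - \frac{92719}{247954}$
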